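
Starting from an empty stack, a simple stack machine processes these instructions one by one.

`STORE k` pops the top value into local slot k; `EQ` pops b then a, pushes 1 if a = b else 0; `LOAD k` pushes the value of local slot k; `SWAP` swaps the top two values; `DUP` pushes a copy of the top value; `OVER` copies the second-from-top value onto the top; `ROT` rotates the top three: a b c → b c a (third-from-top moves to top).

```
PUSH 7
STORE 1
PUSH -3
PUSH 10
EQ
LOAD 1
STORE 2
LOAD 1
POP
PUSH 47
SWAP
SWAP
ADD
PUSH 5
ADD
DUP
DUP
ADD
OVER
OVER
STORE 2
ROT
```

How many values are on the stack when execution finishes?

3

PUSH 7  -> 7
STORE 1 -> (empty)
PUSH -3 -> -3
PUSH 10 -> -3 10
EQ      -> 0
LOAD 1  -> 0 7
STORE 2 -> 0
LOAD 1  -> 0 7
POP     -> 0
PUSH 47 -> 0 47
SWAP    -> 47 0
SWAP    -> 0 47
ADD     -> 47
PUSH 5  -> 47 5
ADD     -> 52
DUP     -> 52 52
DUP     -> 52 52 52
ADD     -> 52 104
OVER    -> 52 104 52
OVER    -> 52 104 52 104
STORE 2 -> 52 104 52
ROT     -> 104 52 52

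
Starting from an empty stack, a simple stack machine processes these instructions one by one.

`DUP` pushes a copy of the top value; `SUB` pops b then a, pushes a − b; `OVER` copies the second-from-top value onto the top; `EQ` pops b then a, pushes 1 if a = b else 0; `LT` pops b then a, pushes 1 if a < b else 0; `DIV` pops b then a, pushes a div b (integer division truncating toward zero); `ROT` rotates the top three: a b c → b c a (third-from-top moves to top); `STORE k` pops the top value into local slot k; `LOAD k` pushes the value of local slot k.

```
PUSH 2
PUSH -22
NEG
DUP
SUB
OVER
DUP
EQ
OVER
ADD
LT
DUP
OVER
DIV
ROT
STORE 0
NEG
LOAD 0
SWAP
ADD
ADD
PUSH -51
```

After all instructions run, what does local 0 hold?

PUSH 2   -> [2]
PUSH -22 -> [2, -22]
NEG      -> [2, 22]
DUP      -> [2, 22, 22]
SUB      -> [2, 0]
OVER     -> [2, 0, 2]
DUP      -> [2, 0, 2, 2]
EQ       -> [2, 0, 1]
OVER     -> [2, 0, 1, 0]
ADD      -> [2, 0, 1]
LT       -> [2, 1]
DUP      -> [2, 1, 1]
OVER     -> [2, 1, 1, 1]
DIV      -> [2, 1, 1]
ROT      -> [1, 1, 2]
STORE 0  -> [1, 1]
NEG      -> [1, -1]
LOAD 0   -> [1, -1, 2]
SWAP     -> [1, 2, -1]
ADD      -> [1, 1]
ADD      -> [2]
PUSH -51 -> [2, -51]

2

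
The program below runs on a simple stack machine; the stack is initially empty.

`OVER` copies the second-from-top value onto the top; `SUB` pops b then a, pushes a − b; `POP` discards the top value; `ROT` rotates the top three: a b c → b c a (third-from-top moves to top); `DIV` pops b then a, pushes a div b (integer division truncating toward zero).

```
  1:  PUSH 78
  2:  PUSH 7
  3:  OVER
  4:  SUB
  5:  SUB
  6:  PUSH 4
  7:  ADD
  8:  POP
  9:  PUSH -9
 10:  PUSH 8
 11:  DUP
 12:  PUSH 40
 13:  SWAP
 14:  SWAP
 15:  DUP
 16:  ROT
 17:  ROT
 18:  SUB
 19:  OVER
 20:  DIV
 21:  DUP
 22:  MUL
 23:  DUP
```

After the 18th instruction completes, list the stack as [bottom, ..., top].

PUSH 78 → 78
PUSH 7  → 78 7
OVER    → 78 7 78
SUB     → 78 -71
SUB     → 149
PUSH 4  → 149 4
ADD     → 153
POP     → (empty)
PUSH -9 → -9
PUSH 8  → -9 8
DUP     → -9 8 8
PUSH 40 → -9 8 8 40
SWAP    → -9 8 40 8
SWAP    → -9 8 8 40
DUP     → -9 8 8 40 40
ROT     → -9 8 40 40 8
ROT     → -9 8 40 8 40
SUB     → -9 8 40 -32

[-9, 8, 40, -32]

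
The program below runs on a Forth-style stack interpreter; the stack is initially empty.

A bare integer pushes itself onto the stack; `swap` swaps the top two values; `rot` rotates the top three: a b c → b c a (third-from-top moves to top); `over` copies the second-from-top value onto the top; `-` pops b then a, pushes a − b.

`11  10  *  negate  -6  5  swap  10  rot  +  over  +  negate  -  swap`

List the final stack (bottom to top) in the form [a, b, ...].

[3, -110]

11     : [11]
10     : [11, 10]
*      : [110]
negate : [-110]
-6     : [-110, -6]
5      : [-110, -6, 5]
swap   : [-110, 5, -6]
10     : [-110, 5, -6, 10]
rot    : [-110, -6, 10, 5]
+      : [-110, -6, 15]
over   : [-110, -6, 15, -6]
+      : [-110, -6, 9]
negate : [-110, -6, -9]
-      : [-110, 3]
swap   : [3, -110]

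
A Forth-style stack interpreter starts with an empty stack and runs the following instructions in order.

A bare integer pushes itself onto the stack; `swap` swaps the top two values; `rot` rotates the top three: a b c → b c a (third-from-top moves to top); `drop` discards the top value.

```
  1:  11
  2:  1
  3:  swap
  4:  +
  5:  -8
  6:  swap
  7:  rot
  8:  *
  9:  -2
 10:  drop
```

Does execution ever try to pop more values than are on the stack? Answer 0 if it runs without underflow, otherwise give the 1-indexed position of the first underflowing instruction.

7

11   : 11
1    : 11 1
swap : 1 11
+    : 12
-8   : 12 -8
swap : -8 12
rot  — needs 3 operands, stack has 2 → underflow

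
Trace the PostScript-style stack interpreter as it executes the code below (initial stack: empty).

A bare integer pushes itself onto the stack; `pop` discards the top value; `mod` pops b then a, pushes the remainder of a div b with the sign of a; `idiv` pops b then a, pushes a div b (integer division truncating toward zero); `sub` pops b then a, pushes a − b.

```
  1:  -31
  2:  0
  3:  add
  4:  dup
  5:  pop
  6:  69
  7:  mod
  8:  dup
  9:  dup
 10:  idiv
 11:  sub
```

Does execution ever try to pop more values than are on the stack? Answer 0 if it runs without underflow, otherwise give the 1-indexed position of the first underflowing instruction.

0

-31  : -31
0    : -31 0
add  : -31
dup  : -31 -31
pop  : -31
69   : -31 69
mod  : -31
dup  : -31 -31
dup  : -31 -31 -31
idiv : -31 1
sub  : -32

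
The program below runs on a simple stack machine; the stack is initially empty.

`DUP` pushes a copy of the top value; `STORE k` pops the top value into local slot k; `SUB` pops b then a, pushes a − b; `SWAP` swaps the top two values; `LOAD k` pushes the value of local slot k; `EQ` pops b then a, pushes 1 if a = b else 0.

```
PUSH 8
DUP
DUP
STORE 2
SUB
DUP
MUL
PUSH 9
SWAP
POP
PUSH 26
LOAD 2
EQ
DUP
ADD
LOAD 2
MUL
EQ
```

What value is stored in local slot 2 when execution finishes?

8

PUSH 8  → [8]
DUP     → [8, 8]
DUP     → [8, 8, 8]
STORE 2 → [8, 8]
SUB     → [0]
DUP     → [0, 0]
MUL     → [0]
PUSH 9  → [0, 9]
SWAP    → [9, 0]
POP     → [9]
PUSH 26 → [9, 26]
LOAD 2  → [9, 26, 8]
EQ      → [9, 0]
DUP     → [9, 0, 0]
ADD     → [9, 0]
LOAD 2  → [9, 0, 8]
MUL     → [9, 0]
EQ      → [0]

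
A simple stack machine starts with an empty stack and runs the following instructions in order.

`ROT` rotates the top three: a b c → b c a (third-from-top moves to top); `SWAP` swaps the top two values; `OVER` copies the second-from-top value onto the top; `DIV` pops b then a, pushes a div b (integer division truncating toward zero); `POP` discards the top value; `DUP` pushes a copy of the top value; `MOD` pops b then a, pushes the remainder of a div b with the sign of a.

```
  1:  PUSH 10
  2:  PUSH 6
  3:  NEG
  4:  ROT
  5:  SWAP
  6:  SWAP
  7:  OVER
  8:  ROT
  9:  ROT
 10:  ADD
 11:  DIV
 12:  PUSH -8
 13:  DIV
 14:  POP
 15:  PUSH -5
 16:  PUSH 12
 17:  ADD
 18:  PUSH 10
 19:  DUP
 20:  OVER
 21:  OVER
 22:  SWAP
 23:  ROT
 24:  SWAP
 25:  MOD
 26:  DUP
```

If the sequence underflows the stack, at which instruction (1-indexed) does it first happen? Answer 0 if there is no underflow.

4

PUSH 10 -> 10
PUSH 6  -> 10 6
NEG     -> 10 -6
ROT  — needs 3 operands, stack has 2 → underflow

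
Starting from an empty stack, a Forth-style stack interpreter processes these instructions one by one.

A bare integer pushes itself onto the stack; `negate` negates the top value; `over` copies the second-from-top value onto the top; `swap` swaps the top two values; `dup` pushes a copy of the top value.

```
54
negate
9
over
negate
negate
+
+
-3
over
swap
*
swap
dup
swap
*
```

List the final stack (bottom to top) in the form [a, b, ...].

[297, 9801]

54     : 54
negate : -54
9      : -54 9
over   : -54 9 -54
negate : -54 9 54
negate : -54 9 -54
+      : -54 -45
+      : -99
-3     : -99 -3
over   : -99 -3 -99
swap   : -99 -99 -3
*      : -99 297
swap   : 297 -99
dup    : 297 -99 -99
swap   : 297 -99 -99
*      : 297 9801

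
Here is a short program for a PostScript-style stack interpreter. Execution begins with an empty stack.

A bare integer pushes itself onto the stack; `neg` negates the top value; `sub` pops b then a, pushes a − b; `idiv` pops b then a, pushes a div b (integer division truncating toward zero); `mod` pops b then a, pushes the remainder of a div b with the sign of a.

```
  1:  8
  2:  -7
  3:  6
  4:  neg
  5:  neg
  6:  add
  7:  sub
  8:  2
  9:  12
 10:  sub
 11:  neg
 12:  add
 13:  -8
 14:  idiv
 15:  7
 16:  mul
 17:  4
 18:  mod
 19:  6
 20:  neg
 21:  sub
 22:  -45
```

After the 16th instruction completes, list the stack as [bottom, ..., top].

[-14]

8     8
-7    8 -7
6     8 -7 6
neg   8 -7 -6
neg   8 -7 6
add   8 -1
sub   9
2     9 2
12    9 2 12
sub   9 -10
neg   9 10
add   19
-8    19 -8
idiv  -2
7     -2 7
mul   -14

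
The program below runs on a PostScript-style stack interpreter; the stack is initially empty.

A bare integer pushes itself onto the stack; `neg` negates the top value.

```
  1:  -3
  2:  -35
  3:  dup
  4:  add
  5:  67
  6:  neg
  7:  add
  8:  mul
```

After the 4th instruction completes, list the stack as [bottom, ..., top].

-3  -> -3
-35 -> -3 -35
dup -> -3 -35 -35
add -> -3 -70

[-3, -70]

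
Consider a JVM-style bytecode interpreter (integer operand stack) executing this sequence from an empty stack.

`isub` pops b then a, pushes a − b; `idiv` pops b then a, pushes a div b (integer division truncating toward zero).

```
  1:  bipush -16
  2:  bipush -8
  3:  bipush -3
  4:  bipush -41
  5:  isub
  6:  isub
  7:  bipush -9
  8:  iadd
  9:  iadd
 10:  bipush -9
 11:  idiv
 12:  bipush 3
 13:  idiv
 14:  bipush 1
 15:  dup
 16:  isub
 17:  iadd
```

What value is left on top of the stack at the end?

2

bipush -16  -16
bipush -8   -16 -8
bipush -3   -16 -8 -3
bipush -41  -16 -8 -3 -41
isub        -16 -8 38
isub        -16 -46
bipush -9   -16 -46 -9
iadd        -16 -55
iadd        -71
bipush -9   -71 -9
idiv        7
bipush 3    7 3
idiv        2
bipush 1    2 1
dup         2 1 1
isub        2 0
iadd        2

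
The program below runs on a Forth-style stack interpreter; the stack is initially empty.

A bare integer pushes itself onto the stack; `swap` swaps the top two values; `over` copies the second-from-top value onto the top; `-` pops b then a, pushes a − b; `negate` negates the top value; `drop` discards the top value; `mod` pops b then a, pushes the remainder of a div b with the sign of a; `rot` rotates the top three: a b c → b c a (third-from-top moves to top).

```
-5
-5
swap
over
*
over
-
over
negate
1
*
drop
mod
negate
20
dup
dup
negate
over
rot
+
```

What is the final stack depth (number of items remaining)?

4

-5     -> [-5]
-5     -> [-5, -5]
swap   -> [-5, -5]
over   -> [-5, -5, -5]
*      -> [-5, 25]
over   -> [-5, 25, -5]
-      -> [-5, 30]
over   -> [-5, 30, -5]
negate -> [-5, 30, 5]
1      -> [-5, 30, 5, 1]
*      -> [-5, 30, 5]
drop   -> [-5, 30]
mod    -> [-5]
negate -> [5]
20     -> [5, 20]
dup    -> [5, 20, 20]
dup    -> [5, 20, 20, 20]
negate -> [5, 20, 20, -20]
over   -> [5, 20, 20, -20, 20]
rot    -> [5, 20, -20, 20, 20]
+      -> [5, 20, -20, 40]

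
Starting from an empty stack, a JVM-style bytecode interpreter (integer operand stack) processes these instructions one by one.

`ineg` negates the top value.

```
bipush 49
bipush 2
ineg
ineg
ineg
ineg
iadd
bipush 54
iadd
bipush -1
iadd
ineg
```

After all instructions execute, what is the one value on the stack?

-104

bipush 49 -> 49
bipush 2  -> 49 2
ineg      -> 49 -2
ineg      -> 49 2
ineg      -> 49 -2
ineg      -> 49 2
iadd      -> 51
bipush 54 -> 51 54
iadd      -> 105
bipush -1 -> 105 -1
iadd      -> 104
ineg      -> -104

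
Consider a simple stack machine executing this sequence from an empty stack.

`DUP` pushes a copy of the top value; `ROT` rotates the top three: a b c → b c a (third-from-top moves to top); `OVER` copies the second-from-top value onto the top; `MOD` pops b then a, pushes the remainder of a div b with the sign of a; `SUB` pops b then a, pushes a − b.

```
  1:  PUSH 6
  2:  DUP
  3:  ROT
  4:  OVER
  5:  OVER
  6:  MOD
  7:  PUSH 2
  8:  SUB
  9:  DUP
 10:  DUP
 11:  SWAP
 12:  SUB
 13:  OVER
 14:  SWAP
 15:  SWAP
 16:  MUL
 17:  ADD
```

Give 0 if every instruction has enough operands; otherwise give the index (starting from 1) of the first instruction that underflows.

PUSH 6 -> [6]
DUP    -> [6, 6]
ROT  — needs 3 operands, stack has 2 → underflow

3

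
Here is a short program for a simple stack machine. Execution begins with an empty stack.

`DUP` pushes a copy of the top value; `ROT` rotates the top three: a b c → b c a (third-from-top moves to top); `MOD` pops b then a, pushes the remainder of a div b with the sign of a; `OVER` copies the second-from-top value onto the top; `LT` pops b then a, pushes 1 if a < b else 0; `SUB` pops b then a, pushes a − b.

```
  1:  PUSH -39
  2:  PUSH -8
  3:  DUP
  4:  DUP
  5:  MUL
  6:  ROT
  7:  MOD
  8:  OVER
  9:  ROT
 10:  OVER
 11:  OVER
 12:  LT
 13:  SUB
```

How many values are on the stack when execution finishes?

PUSH -39 : [-39]
PUSH -8  : [-39, -8]
DUP      : [-39, -8, -8]
DUP      : [-39, -8, -8, -8]
MUL      : [-39, -8, 64]
ROT      : [-8, 64, -39]
MOD      : [-8, 25]
OVER     : [-8, 25, -8]
ROT      : [25, -8, -8]
OVER     : [25, -8, -8, -8]
OVER     : [25, -8, -8, -8, -8]
LT       : [25, -8, -8, 0]
SUB      : [25, -8, -8]

3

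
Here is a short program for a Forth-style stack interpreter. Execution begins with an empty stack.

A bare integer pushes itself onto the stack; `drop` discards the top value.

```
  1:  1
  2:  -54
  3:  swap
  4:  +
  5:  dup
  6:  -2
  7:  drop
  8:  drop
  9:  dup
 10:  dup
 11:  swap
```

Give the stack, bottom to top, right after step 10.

[-53, -53, -53]

1    : [1]
-54  : [1, -54]
swap : [-54, 1]
+    : [-53]
dup  : [-53, -53]
-2   : [-53, -53, -2]
drop : [-53, -53]
drop : [-53]
dup  : [-53, -53]
dup  : [-53, -53, -53]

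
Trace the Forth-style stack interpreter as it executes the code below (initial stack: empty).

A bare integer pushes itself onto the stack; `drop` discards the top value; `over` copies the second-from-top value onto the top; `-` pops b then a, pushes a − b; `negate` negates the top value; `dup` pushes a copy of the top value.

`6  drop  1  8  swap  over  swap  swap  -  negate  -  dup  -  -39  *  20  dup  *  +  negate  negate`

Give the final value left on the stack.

6      -> 6
drop   -> (empty)
1      -> 1
8      -> 1 8
swap   -> 8 1
over   -> 8 1 8
swap   -> 8 8 1
swap   -> 8 1 8
-      -> 8 -7
negate -> 8 7
-      -> 1
dup    -> 1 1
-      -> 0
-39    -> 0 -39
*      -> 0
20     -> 0 20
dup    -> 0 20 20
*      -> 0 400
+      -> 400
negate -> -400
negate -> 400

400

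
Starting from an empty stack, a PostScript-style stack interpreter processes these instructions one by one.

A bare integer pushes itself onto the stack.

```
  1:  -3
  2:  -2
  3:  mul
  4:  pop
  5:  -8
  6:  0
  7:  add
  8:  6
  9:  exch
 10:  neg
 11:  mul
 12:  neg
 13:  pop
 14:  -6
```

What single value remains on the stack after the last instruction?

-6

-3   → [-3]
-2   → [-3, -2]
mul  → [6]
pop  → []
-8   → [-8]
0    → [-8, 0]
add  → [-8]
6    → [-8, 6]
exch → [6, -8]
neg  → [6, 8]
mul  → [48]
neg  → [-48]
pop  → []
-6   → [-6]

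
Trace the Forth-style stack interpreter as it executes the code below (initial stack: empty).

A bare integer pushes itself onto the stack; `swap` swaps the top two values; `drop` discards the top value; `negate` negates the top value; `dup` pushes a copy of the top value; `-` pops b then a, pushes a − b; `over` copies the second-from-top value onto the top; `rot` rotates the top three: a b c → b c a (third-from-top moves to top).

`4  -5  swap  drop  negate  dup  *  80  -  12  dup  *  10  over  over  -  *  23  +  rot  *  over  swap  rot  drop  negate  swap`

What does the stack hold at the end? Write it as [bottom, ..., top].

[74965, 144]

4      : 4
-5     : 4 -5
swap   : -5 4
drop   : -5
negate : 5
dup    : 5 5
*      : 25
80     : 25 80
-      : -55
12     : -55 12
dup    : -55 12 12
*      : -55 144
10     : -55 144 10
over   : -55 144 10 144
over   : -55 144 10 144 10
-      : -55 144 10 134
*      : -55 144 1340
23     : -55 144 1340 23
+      : -55 144 1363
rot    : 144 1363 -55
*      : 144 -74965
over   : 144 -74965 144
swap   : 144 144 -74965
rot    : 144 -74965 144
drop   : 144 -74965
negate : 144 74965
swap   : 74965 144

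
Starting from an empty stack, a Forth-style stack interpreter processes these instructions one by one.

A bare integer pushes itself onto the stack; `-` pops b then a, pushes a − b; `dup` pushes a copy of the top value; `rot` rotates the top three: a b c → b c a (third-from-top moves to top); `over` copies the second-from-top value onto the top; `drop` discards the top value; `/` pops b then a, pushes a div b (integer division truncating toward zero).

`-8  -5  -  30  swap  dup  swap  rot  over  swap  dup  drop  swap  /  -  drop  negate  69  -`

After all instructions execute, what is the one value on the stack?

-8      [-8]
-5      [-8, -5]
-       [-3]
30      [-3, 30]
swap    [30, -3]
dup     [30, -3, -3]
swap    [30, -3, -3]
rot     [-3, -3, 30]
over    [-3, -3, 30, -3]
swap    [-3, -3, -3, 30]
dup     [-3, -3, -3, 30, 30]
drop    [-3, -3, -3, 30]
swap    [-3, -3, 30, -3]
/       [-3, -3, -10]
-       [-3, 7]
drop    [-3]
negate  [3]
69      [3, 69]
-       [-66]

-66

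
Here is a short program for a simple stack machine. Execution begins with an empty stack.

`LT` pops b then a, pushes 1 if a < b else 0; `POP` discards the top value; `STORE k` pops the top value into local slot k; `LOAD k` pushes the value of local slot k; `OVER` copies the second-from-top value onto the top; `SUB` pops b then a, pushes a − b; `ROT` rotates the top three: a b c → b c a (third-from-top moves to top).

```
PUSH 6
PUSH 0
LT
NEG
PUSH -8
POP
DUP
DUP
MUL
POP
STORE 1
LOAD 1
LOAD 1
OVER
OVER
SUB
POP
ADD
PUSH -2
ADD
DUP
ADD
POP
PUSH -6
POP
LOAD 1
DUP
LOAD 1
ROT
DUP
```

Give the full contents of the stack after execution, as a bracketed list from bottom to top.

PUSH 6   [6]
PUSH 0   [6, 0]
LT       [0]
NEG      [0]
PUSH -8  [0, -8]
POP      [0]
DUP      [0, 0]
DUP      [0, 0, 0]
MUL      [0, 0]
POP      [0]
STORE 1  []
LOAD 1   [0]
LOAD 1   [0, 0]
OVER     [0, 0, 0]
OVER     [0, 0, 0, 0]
SUB      [0, 0, 0]
POP      [0, 0]
ADD      [0]
PUSH -2  [0, -2]
ADD      [-2]
DUP      [-2, -2]
ADD      [-4]
POP      []
PUSH -6  [-6]
POP      []
LOAD 1   [0]
DUP      [0, 0]
LOAD 1   [0, 0, 0]
ROT      [0, 0, 0]
DUP      [0, 0, 0, 0]

[0, 0, 0, 0]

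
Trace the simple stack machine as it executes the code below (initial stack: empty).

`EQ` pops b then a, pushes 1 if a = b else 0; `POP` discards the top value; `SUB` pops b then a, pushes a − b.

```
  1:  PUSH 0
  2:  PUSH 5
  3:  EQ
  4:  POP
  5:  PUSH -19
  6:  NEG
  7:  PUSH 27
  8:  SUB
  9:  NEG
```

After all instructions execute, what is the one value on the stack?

PUSH 0    [0]
PUSH 5    [0, 5]
EQ        [0]
POP       []
PUSH -19  [-19]
NEG       [19]
PUSH 27   [19, 27]
SUB       [-8]
NEG       [8]

8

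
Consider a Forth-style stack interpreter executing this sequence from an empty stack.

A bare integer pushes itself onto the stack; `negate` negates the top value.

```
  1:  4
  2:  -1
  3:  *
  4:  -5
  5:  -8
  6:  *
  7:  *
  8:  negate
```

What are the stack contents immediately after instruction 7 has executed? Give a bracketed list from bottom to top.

[-160]

4   4
-1  4 -1
*   -4
-5  -4 -5
-8  -4 -5 -8
*   -4 40
*   -160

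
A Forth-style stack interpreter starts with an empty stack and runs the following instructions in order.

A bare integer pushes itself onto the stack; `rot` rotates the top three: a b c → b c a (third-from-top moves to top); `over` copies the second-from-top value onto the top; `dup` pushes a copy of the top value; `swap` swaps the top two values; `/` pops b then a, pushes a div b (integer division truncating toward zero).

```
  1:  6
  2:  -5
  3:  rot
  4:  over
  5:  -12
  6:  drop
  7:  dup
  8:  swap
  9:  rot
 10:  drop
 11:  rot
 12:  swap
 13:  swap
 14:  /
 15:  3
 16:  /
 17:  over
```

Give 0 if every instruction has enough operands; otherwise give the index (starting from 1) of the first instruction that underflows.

6  -> 6
-5 -> 6 -5
rot  — needs 3 operands, stack has 2 → underflow

3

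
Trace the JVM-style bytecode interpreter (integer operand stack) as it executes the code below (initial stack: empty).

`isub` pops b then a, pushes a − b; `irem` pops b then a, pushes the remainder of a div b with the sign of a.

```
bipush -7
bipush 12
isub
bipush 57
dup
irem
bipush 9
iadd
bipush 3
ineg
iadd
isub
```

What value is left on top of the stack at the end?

bipush -7  [-7]
bipush 12  [-7, 12]
isub       [-19]
bipush 57  [-19, 57]
dup        [-19, 57, 57]
irem       [-19, 0]
bipush 9   [-19, 0, 9]
iadd       [-19, 9]
bipush 3   [-19, 9, 3]
ineg       [-19, 9, -3]
iadd       [-19, 6]
isub       [-25]

-25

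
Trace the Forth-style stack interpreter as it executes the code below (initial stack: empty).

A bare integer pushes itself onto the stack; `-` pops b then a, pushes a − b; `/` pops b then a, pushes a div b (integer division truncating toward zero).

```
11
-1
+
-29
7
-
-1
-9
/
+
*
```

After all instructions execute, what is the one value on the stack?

11   [11]
-1   [11, -1]
+    [10]
-29  [10, -29]
7    [10, -29, 7]
-    [10, -36]
-1   [10, -36, -1]
-9   [10, -36, -1, -9]
/    [10, -36, 0]
+    [10, -36]
*    [-360]

-360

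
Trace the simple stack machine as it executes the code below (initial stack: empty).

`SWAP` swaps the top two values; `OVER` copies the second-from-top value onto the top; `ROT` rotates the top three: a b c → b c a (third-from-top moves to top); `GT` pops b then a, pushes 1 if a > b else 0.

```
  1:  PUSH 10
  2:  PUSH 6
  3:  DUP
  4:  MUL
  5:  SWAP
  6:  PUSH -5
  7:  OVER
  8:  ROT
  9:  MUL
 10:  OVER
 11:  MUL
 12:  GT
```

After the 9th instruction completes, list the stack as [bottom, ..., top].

PUSH 10 → 10
PUSH 6  → 10 6
DUP     → 10 6 6
MUL     → 10 36
SWAP    → 36 10
PUSH -5 → 36 10 -5
OVER    → 36 10 -5 10
ROT     → 36 -5 10 10
MUL     → 36 -5 100

[36, -5, 100]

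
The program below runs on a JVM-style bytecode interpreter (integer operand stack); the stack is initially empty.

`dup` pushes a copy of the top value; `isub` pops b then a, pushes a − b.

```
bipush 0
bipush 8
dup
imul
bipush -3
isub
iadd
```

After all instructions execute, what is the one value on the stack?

bipush 0  → 0
bipush 8  → 0 8
dup       → 0 8 8
imul      → 0 64
bipush -3 → 0 64 -3
isub      → 0 67
iadd      → 67

67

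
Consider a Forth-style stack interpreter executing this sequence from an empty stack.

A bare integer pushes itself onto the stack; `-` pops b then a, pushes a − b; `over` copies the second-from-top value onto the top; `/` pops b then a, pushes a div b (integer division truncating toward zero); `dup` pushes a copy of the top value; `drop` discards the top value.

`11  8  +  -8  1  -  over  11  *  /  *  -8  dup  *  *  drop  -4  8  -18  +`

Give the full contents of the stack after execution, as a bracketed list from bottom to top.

11    [11]
8     [11, 8]
+     [19]
-8    [19, -8]
1     [19, -8, 1]
-     [19, -9]
over  [19, -9, 19]
11    [19, -9, 19, 11]
*     [19, -9, 209]
/     [19, 0]
*     [0]
-8    [0, -8]
dup   [0, -8, -8]
*     [0, 64]
*     [0]
drop  []
-4    [-4]
8     [-4, 8]
-18   [-4, 8, -18]
+     [-4, -10]

[-4, -10]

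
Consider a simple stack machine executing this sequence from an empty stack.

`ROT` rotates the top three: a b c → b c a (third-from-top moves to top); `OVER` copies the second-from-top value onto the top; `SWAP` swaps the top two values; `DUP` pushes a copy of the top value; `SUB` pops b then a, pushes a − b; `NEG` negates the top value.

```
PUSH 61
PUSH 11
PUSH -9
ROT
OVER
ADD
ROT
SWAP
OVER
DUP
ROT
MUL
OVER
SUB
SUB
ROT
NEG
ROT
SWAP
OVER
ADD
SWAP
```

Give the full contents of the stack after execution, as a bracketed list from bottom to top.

[-550, 20, 11]

PUSH 61 → [61]
PUSH 11 → [61, 11]
PUSH -9 → [61, 11, -9]
ROT     → [11, -9, 61]
OVER    → [11, -9, 61, -9]
ADD     → [11, -9, 52]
ROT     → [-9, 52, 11]
SWAP    → [-9, 11, 52]
OVER    → [-9, 11, 52, 11]
DUP     → [-9, 11, 52, 11, 11]
ROT     → [-9, 11, 11, 11, 52]
MUL     → [-9, 11, 11, 572]
OVER    → [-9, 11, 11, 572, 11]
SUB     → [-9, 11, 11, 561]
SUB     → [-9, 11, -550]
ROT     → [11, -550, -9]
NEG     → [11, -550, 9]
ROT     → [-550, 9, 11]
SWAP    → [-550, 11, 9]
OVER    → [-550, 11, 9, 11]
ADD     → [-550, 11, 20]
SWAP    → [-550, 20, 11]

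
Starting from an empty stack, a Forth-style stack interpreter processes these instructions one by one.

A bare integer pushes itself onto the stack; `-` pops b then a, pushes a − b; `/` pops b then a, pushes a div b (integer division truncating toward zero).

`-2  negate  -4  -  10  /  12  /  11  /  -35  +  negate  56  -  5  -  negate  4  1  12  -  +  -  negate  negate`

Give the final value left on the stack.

-2     -> -2
negate -> 2
-4     -> 2 -4
-      -> 6
10     -> 6 10
/      -> 0
12     -> 0 12
/      -> 0
11     -> 0 11
/      -> 0
-35    -> 0 -35
+      -> -35
negate -> 35
56     -> 35 56
-      -> -21
5      -> -21 5
-      -> -26
negate -> 26
4      -> 26 4
1      -> 26 4 1
12     -> 26 4 1 12
-      -> 26 4 -11
+      -> 26 -7
-      -> 33
negate -> -33
negate -> 33

33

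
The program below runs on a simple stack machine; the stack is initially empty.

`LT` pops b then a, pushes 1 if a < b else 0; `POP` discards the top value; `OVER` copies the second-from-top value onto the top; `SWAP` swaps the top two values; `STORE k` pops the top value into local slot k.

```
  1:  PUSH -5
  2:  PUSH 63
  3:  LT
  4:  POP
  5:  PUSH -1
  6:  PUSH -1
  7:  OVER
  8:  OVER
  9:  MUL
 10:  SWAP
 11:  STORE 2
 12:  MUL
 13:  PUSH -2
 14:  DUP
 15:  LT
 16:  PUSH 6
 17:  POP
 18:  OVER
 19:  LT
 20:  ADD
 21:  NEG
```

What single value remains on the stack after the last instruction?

PUSH -5  [-5]
PUSH 63  [-5, 63]
LT       [1]
POP      []
PUSH -1  [-1]
PUSH -1  [-1, -1]
OVER     [-1, -1, -1]
OVER     [-1, -1, -1, -1]
MUL      [-1, -1, 1]
SWAP     [-1, 1, -1]
STORE 2  [-1, 1]
MUL      [-1]
PUSH -2  [-1, -2]
DUP      [-1, -2, -2]
LT       [-1, 0]
PUSH 6   [-1, 0, 6]
POP      [-1, 0]
OVER     [-1, 0, -1]
LT       [-1, 0]
ADD      [-1]
NEG      [1]

1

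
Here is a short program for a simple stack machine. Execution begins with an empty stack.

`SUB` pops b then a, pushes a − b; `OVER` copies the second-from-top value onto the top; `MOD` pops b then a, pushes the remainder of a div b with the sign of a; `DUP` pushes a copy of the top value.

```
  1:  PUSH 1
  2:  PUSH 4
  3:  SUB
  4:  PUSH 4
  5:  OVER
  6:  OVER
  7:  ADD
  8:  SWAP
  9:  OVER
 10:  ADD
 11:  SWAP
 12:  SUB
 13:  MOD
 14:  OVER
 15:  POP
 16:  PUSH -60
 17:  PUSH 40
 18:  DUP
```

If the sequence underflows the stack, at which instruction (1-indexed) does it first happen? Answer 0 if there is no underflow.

14

PUSH 1  [1]
PUSH 4  [1, 4]
SUB     [-3]
PUSH 4  [-3, 4]
OVER    [-3, 4, -3]
OVER    [-3, 4, -3, 4]
ADD     [-3, 4, 1]
SWAP    [-3, 1, 4]
OVER    [-3, 1, 4, 1]
ADD     [-3, 1, 5]
SWAP    [-3, 5, 1]
SUB     [-3, 4]
MOD     [-3]
OVER  — needs 2 operands, stack has 1 → underflow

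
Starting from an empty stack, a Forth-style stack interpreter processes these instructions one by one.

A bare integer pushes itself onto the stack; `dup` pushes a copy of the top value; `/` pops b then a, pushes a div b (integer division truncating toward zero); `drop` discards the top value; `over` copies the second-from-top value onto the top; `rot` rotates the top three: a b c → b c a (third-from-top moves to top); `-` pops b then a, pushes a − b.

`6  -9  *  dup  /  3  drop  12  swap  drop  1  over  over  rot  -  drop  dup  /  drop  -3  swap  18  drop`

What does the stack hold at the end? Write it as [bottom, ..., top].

6     [6]
-9    [6, -9]
*     [-54]
dup   [-54, -54]
/     [1]
3     [1, 3]
drop  [1]
12    [1, 12]
swap  [12, 1]
drop  [12]
1     [12, 1]
over  [12, 1, 12]
over  [12, 1, 12, 1]
rot   [12, 12, 1, 1]
-     [12, 12, 0]
drop  [12, 12]
dup   [12, 12, 12]
/     [12, 1]
drop  [12]
-3    [12, -3]
swap  [-3, 12]
18    [-3, 12, 18]
drop  [-3, 12]

[-3, 12]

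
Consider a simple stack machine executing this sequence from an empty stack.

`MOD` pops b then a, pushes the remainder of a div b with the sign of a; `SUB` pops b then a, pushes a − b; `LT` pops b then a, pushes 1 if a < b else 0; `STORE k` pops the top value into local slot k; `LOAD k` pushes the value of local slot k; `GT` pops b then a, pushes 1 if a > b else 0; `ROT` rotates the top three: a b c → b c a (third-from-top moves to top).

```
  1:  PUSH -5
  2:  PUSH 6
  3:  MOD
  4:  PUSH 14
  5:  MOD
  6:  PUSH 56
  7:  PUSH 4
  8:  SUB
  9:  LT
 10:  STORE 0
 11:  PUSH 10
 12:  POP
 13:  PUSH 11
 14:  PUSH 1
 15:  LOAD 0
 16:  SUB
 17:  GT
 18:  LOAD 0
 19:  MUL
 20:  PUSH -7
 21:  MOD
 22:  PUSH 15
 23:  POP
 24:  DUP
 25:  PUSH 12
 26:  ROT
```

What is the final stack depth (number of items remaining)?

PUSH -5 -> [-5]
PUSH 6  -> [-5, 6]
MOD     -> [-5]
PUSH 14 -> [-5, 14]
MOD     -> [-5]
PUSH 56 -> [-5, 56]
PUSH 4  -> [-5, 56, 4]
SUB     -> [-5, 52]
LT      -> [1]
STORE 0 -> []
PUSH 10 -> [10]
POP     -> []
PUSH 11 -> [11]
PUSH 1  -> [11, 1]
LOAD 0  -> [11, 1, 1]
SUB     -> [11, 0]
GT      -> [1]
LOAD 0  -> [1, 1]
MUL     -> [1]
PUSH -7 -> [1, -7]
MOD     -> [1]
PUSH 15 -> [1, 15]
POP     -> [1]
DUP     -> [1, 1]
PUSH 12 -> [1, 1, 12]
ROT     -> [1, 12, 1]

3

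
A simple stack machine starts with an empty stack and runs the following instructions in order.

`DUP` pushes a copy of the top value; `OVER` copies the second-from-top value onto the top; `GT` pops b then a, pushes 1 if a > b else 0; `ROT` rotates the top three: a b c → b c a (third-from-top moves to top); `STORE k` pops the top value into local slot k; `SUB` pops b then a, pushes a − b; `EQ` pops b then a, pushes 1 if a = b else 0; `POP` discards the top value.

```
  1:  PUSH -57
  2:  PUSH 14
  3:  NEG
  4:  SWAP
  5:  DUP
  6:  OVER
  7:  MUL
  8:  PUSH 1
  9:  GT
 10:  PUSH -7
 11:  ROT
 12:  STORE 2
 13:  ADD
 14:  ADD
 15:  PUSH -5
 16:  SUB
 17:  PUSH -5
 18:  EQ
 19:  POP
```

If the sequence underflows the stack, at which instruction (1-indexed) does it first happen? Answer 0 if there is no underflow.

PUSH -57  [-57]
PUSH 14   [-57, 14]
NEG       [-57, -14]
SWAP      [-14, -57]
DUP       [-14, -57, -57]
OVER      [-14, -57, -57, -57]
MUL       [-14, -57, 3249]
PUSH 1    [-14, -57, 3249, 1]
GT        [-14, -57, 1]
PUSH -7   [-14, -57, 1, -7]
ROT       [-14, 1, -7, -57]
STORE 2   [-14, 1, -7]
ADD       [-14, -6]
ADD       [-20]
PUSH -5   [-20, -5]
SUB       [-15]
PUSH -5   [-15, -5]
EQ        [0]
POP       []

0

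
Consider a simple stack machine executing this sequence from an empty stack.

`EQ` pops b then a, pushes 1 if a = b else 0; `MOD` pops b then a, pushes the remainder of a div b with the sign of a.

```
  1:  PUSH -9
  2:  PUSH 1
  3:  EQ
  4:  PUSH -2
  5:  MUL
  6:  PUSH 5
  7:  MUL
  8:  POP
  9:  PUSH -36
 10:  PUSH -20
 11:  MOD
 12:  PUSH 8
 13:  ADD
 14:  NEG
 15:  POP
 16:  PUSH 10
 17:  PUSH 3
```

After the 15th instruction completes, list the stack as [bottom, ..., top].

PUSH -9   -9
PUSH 1    -9 1
EQ        0
PUSH -2   0 -2
MUL       0
PUSH 5    0 5
MUL       0
POP       (empty)
PUSH -36  -36
PUSH -20  -36 -20
MOD       -16
PUSH 8    -16 8
ADD       -8
NEG       8
POP       (empty)

[]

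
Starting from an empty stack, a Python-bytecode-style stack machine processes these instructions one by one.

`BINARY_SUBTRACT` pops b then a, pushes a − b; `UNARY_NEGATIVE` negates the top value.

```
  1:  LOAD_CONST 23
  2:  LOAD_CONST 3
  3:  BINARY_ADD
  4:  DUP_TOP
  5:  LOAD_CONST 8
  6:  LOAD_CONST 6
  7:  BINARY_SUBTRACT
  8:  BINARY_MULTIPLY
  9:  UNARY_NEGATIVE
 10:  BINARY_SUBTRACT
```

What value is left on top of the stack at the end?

LOAD_CONST 23   → [23]
LOAD_CONST 3    → [23, 3]
BINARY_ADD      → [26]
DUP_TOP         → [26, 26]
LOAD_CONST 8    → [26, 26, 8]
LOAD_CONST 6    → [26, 26, 8, 6]
BINARY_SUBTRACT → [26, 26, 2]
BINARY_MULTIPLY → [26, 52]
UNARY_NEGATIVE  → [26, -52]
BINARY_SUBTRACT → [78]

78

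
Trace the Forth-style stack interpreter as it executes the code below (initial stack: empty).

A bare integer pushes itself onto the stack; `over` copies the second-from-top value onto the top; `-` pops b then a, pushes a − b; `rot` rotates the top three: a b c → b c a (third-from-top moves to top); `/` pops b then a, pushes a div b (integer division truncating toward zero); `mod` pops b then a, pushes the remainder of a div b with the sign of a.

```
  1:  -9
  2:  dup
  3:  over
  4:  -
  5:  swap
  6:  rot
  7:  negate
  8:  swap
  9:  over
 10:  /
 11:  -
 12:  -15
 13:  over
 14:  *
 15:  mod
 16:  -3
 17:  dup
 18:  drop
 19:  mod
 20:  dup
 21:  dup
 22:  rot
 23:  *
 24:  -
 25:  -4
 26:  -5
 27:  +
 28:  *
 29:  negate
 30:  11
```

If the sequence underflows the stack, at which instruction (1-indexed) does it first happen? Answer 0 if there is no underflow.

-9   → -9
dup  → -9 -9
over → -9 -9 -9
-    → -9 0
swap → 0 -9
rot  — needs 3 operands, stack has 2 → underflow

6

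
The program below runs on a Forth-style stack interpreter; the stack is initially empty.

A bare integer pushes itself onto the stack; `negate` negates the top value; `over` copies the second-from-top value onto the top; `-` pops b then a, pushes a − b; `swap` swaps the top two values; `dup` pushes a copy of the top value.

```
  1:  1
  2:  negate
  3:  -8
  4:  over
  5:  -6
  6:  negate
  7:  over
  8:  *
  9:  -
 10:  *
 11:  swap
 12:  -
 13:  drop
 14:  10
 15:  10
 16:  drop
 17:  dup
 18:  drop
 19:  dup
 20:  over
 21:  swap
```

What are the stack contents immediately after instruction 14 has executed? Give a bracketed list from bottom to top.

[10]

1      : [1]
negate : [-1]
-8     : [-1, -8]
over   : [-1, -8, -1]
-6     : [-1, -8, -1, -6]
negate : [-1, -8, -1, 6]
over   : [-1, -8, -1, 6, -1]
*      : [-1, -8, -1, -6]
-      : [-1, -8, 5]
*      : [-1, -40]
swap   : [-40, -1]
-      : [-39]
drop   : []
10     : [10]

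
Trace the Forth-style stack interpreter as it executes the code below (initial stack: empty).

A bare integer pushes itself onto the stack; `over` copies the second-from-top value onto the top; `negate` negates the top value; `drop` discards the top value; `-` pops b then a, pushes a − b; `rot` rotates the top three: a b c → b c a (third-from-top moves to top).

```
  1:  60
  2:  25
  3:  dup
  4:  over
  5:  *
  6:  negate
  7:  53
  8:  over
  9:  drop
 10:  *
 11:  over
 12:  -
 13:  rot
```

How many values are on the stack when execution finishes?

3

60      [60]
25      [60, 25]
dup     [60, 25, 25]
over    [60, 25, 25, 25]
*       [60, 25, 625]
negate  [60, 25, -625]
53      [60, 25, -625, 53]
over    [60, 25, -625, 53, -625]
drop    [60, 25, -625, 53]
*       [60, 25, -33125]
over    [60, 25, -33125, 25]
-       [60, 25, -33150]
rot     [25, -33150, 60]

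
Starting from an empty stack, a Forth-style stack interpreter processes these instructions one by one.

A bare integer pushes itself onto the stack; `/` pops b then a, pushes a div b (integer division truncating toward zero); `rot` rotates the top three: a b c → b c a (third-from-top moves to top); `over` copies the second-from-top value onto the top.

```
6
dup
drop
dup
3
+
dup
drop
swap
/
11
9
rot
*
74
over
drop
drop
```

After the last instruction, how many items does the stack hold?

2

6    : 6
dup  : 6 6
drop : 6
dup  : 6 6
3    : 6 6 3
+    : 6 9
dup  : 6 9 9
drop : 6 9
swap : 9 6
/    : 1
11   : 1 11
9    : 1 11 9
rot  : 11 9 1
*    : 11 9
74   : 11 9 74
over : 11 9 74 9
drop : 11 9 74
drop : 11 9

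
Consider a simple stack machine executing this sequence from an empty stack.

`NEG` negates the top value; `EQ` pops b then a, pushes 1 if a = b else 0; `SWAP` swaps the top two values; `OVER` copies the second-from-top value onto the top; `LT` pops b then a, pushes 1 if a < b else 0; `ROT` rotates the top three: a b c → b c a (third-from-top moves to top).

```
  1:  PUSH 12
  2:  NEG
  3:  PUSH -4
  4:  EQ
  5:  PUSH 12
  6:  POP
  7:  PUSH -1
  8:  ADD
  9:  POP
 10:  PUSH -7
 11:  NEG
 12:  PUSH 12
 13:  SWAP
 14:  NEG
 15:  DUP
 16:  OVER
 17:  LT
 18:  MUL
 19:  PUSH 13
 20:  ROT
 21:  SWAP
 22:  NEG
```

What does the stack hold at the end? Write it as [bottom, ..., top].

PUSH 12 : [12]
NEG     : [-12]
PUSH -4 : [-12, -4]
EQ      : [0]
PUSH 12 : [0, 12]
POP     : [0]
PUSH -1 : [0, -1]
ADD     : [-1]
POP     : []
PUSH -7 : [-7]
NEG     : [7]
PUSH 12 : [7, 12]
SWAP    : [12, 7]
NEG     : [12, -7]
DUP     : [12, -7, -7]
OVER    : [12, -7, -7, -7]
LT      : [12, -7, 0]
MUL     : [12, 0]
PUSH 13 : [12, 0, 13]
ROT     : [0, 13, 12]
SWAP    : [0, 12, 13]
NEG     : [0, 12, -13]

[0, 12, -13]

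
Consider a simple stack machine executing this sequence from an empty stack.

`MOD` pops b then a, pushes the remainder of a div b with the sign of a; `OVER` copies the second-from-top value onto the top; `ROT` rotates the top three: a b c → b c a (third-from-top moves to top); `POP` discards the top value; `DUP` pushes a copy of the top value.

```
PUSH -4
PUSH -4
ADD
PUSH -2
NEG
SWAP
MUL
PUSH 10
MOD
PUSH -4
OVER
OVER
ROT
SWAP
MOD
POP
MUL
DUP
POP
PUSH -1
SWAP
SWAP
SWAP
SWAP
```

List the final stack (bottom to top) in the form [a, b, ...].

[36, -1]

PUSH -4 → [-4]
PUSH -4 → [-4, -4]
ADD     → [-8]
PUSH -2 → [-8, -2]
NEG     → [-8, 2]
SWAP    → [2, -8]
MUL     → [-16]
PUSH 10 → [-16, 10]
MOD     → [-6]
PUSH -4 → [-6, -4]
OVER    → [-6, -4, -6]
OVER    → [-6, -4, -6, -4]
ROT     → [-6, -6, -4, -4]
SWAP    → [-6, -6, -4, -4]
MOD     → [-6, -6, 0]
POP     → [-6, -6]
MUL     → [36]
DUP     → [36, 36]
POP     → [36]
PUSH -1 → [36, -1]
SWAP    → [-1, 36]
SWAP    → [36, -1]
SWAP    → [-1, 36]
SWAP    → [36, -1]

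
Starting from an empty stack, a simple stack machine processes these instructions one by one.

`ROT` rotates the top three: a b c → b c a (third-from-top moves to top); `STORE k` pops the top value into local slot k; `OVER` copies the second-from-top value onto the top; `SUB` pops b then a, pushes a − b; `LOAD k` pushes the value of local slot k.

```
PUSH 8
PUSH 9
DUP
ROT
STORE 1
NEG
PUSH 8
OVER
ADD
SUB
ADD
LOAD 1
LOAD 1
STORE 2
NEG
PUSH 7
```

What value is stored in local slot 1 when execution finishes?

8

PUSH 8  → [8]
PUSH 9  → [8, 9]
DUP     → [8, 9, 9]
ROT     → [9, 9, 8]
STORE 1 → [9, 9]
NEG     → [9, -9]
PUSH 8  → [9, -9, 8]
OVER    → [9, -9, 8, -9]
ADD     → [9, -9, -1]
SUB     → [9, -8]
ADD     → [1]
LOAD 1  → [1, 8]
LOAD 1  → [1, 8, 8]
STORE 2 → [1, 8]
NEG     → [1, -8]
PUSH 7  → [1, -8, 7]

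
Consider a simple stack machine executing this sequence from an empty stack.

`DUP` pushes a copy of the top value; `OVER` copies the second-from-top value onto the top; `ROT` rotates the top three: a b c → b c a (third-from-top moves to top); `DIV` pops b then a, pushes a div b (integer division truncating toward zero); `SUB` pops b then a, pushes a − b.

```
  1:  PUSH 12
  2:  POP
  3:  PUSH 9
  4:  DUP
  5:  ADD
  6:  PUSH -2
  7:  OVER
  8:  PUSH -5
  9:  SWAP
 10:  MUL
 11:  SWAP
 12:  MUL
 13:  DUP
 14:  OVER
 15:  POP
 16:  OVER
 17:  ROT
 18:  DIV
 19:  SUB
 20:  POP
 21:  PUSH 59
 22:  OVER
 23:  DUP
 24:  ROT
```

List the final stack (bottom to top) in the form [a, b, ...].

PUSH 12  [12]
POP      []
PUSH 9   [9]
DUP      [9, 9]
ADD      [18]
PUSH -2  [18, -2]
OVER     [18, -2, 18]
PUSH -5  [18, -2, 18, -5]
SWAP     [18, -2, -5, 18]
MUL      [18, -2, -90]
SWAP     [18, -90, -2]
MUL      [18, 180]
DUP      [18, 180, 180]
OVER     [18, 180, 180, 180]
POP      [18, 180, 180]
OVER     [18, 180, 180, 180]
ROT      [18, 180, 180, 180]
DIV      [18, 180, 1]
SUB      [18, 179]
POP      [18]
PUSH 59  [18, 59]
OVER     [18, 59, 18]
DUP      [18, 59, 18, 18]
ROT      [18, 18, 18, 59]

[18, 18, 18, 59]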